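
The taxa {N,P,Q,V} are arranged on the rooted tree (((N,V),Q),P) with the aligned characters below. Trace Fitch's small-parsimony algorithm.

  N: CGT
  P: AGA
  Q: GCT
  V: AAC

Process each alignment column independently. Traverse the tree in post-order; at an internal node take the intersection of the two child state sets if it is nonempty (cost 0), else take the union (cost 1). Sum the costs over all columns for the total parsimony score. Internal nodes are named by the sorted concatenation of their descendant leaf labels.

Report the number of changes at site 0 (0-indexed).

NV@0: {C} ∪ {A} = {A,C} (union, +1)
NQV@0: {A,C} ∪ {G} = {A,C,G} (union, +1)
NPQV@0: {A,C,G} ∩ {A} = {A} (intersection, +0)
NV@1: {G} ∪ {A} = {A,G} (union, +1)
NQV@1: {A,G} ∪ {C} = {A,C,G} (union, +1)
NPQV@1: {A,C,G} ∩ {G} = {G} (intersection, +0)
NV@2: {T} ∪ {C} = {C,T} (union, +1)
NQV@2: {C,T} ∩ {T} = {T} (intersection, +0)
NPQV@2: {T} ∪ {A} = {A,T} (union, +1)
per-site changes: [2, 2, 2]; total = 6

2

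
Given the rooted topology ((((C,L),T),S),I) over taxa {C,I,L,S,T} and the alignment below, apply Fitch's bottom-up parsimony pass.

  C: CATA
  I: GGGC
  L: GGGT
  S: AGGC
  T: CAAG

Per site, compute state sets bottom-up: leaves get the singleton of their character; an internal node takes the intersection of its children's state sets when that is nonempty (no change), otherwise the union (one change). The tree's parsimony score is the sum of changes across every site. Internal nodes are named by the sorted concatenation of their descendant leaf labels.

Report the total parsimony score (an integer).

site 0, node CL: C={C} ∪ L={G} → {C,G} (+1)
site 0, node CLT: CL={C,G} ∩ T={C} → {C} (+0)
site 0, node CLST: CLT={C} ∪ S={A} → {A,C} (+1)
site 0, node CILST: CLST={A,C} ∪ I={G} → {A,C,G} (+1)
site 1, node CL: C={A} ∪ L={G} → {A,G} (+1)
site 1, node CLT: CL={A,G} ∩ T={A} → {A} (+0)
site 1, node CLST: CLT={A} ∪ S={G} → {A,G} (+1)
site 1, node CILST: CLST={A,G} ∩ I={G} → {G} (+0)
site 2, node CL: C={T} ∪ L={G} → {G,T} (+1)
site 2, node CLT: CL={G,T} ∪ T={A} → {A,G,T} (+1)
site 2, node CLST: CLT={A,G,T} ∩ S={G} → {G} (+0)
site 2, node CILST: CLST={G} ∩ I={G} → {G} (+0)
site 3, node CL: C={A} ∪ L={T} → {A,T} (+1)
site 3, node CLT: CL={A,T} ∪ T={G} → {A,G,T} (+1)
site 3, node CLST: CLT={A,G,T} ∪ S={C} → {A,C,G,T} (+1)
site 3, node CILST: CLST={A,C,G,T} ∩ I={C} → {C} (+0)
per-site changes: [3, 2, 2, 3]; total = 10

10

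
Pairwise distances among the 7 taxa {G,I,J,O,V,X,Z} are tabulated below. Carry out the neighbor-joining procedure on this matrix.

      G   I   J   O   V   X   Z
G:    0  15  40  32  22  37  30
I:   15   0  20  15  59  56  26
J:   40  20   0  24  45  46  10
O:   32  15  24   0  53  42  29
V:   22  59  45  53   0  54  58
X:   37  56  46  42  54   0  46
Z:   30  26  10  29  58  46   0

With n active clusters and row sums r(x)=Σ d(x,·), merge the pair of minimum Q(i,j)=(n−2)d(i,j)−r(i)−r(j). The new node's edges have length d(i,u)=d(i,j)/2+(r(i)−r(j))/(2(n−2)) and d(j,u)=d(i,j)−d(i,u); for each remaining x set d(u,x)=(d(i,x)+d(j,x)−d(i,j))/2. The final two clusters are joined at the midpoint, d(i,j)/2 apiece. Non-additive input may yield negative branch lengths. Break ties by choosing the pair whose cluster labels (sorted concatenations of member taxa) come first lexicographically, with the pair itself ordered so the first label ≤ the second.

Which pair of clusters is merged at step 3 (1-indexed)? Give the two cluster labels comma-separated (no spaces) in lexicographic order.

1. join G+V (d=22, Q=-357) ⇒ GV; edges |G|=-1/2, |V|=45/2
  updated: d(GV,I)=26, d(GV,J)=63/2, d(GV,O)=63/2, d(GV,X)=69/2, d(GV,Z)=33
2. join GV+X (d=69/2, Q=-243) ⇒ GVX; edges |GV|=35/4, |X|=103/4
  updated: d(GVX,I)=95/4, d(GVX,J)=43/2, d(GVX,O)=39/2, d(GVX,Z)=89/4
3. join J+Z (d=10, Q=-531/4) ⇒ JZ; edges |J|=73/24, |Z|=167/24
  updated: d(GVX,JZ)=135/8, d(I,JZ)=18, d(JZ,O)=43/2
4. join GVX+JZ (d=135/8, Q=-331/4) ⇒ GJVXZ; edges |GVX|=75/8, |JZ|=15/2
  updated: d(GJVXZ,I)=199/16, d(GJVXZ,O)=193/16
5. join GJVXZ+I (d=199/16, Q=-79/2) ⇒ GIJVXZ; edges |GJVXZ|=19/4, |I|=123/16
  updated: d(GIJVXZ,O)=117/16
6. join GIJVXZ+O (d=117/16) ⇒ GIJOVXZ; edges |GIJVXZ|=117/32, |O|=117/32
final tree: (((((G:-1/2,V:45/2):35/4,X:103/4):75/8,(J:73/24,Z:167/24):15/2):19/4,I:123/16):117/32,O:117/32)
total length: 825/8

J,Z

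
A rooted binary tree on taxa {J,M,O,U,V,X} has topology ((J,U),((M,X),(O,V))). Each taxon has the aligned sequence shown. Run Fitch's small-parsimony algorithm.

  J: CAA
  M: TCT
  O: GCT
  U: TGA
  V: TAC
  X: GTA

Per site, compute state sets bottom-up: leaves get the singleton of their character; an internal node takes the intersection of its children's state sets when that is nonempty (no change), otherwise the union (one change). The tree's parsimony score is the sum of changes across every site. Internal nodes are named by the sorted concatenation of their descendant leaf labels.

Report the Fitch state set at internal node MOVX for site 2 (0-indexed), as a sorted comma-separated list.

T

[col 0] JU: children J:{C}, U:{T} ∪→ {C,T}; cost 1
[col 0] MX: children M:{T}, X:{G} ∪→ {G,T}; cost 1
[col 0] OV: children O:{G}, V:{T} ∪→ {G,T}; cost 1
[col 0] MOVX: children MX:{G,T}, OV:{G,T} ∩→ {G,T}; cost 0
[col 0] JMOUVX: children JU:{C,T}, MOVX:{G,T} ∩→ {T}; cost 0
[col 1] JU: children J:{A}, U:{G} ∪→ {A,G}; cost 1
[col 1] MX: children M:{C}, X:{T} ∪→ {C,T}; cost 1
[col 1] OV: children O:{C}, V:{A} ∪→ {A,C}; cost 1
[col 1] MOVX: children MX:{C,T}, OV:{A,C} ∩→ {C}; cost 0
[col 1] JMOUVX: children JU:{A,G}, MOVX:{C} ∪→ {A,C,G}; cost 1
[col 2] JU: children J:{A}, U:{A} ∩→ {A}; cost 0
[col 2] MX: children M:{T}, X:{A} ∪→ {A,T}; cost 1
[col 2] OV: children O:{T}, V:{C} ∪→ {C,T}; cost 1
[col 2] MOVX: children MX:{A,T}, OV:{C,T} ∩→ {T}; cost 0
[col 2] JMOUVX: children JU:{A}, MOVX:{T} ∪→ {A,T}; cost 1
per-site changes: [3, 4, 3]; total = 10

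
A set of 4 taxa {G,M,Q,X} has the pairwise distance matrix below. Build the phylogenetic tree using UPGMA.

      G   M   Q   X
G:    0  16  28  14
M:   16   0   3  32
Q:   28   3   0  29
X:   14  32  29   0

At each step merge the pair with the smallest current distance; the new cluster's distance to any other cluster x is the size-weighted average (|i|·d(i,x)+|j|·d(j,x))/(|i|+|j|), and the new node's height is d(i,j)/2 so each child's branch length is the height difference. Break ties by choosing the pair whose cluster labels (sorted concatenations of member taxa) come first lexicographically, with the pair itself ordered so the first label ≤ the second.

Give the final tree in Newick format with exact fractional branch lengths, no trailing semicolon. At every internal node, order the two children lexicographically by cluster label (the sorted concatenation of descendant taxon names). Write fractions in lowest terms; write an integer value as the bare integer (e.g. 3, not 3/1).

step 1: merge (M,Q) at d=3; branch lengths M→3/2, Q→3/2; new cluster MQ
  updated: d(G,MQ)=22, d(MQ,X)=61/2
step 2: merge (G,X) at d=14; branch lengths G→7, X→7; new cluster GX
  updated: d(GX,MQ)=105/4
step 3: merge (GX,MQ) at d=105/4; branch lengths GX→49/8, MQ→93/8; new cluster GMQX
final tree: ((G:7,X:7):49/8,(M:3/2,Q:3/2):93/8)
total length: 139/4

((G:7,X:7):49/8,(M:3/2,Q:3/2):93/8)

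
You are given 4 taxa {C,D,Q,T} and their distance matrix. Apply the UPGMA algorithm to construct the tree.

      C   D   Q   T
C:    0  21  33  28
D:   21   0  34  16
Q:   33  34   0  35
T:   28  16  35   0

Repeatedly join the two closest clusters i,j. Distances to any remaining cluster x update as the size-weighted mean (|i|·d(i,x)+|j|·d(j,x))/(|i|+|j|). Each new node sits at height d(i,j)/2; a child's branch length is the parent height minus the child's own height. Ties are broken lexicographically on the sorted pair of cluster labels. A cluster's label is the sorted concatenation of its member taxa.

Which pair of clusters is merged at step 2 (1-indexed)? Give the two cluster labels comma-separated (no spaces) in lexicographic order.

1. join D+T (d=16) ⇒ DT; edges |D|=8, |T|=8
  updated: d(C,DT)=49/2, d(DT,Q)=69/2
2. join C+DT (d=49/2) ⇒ CDT; edges |C|=49/4, |DT|=17/4
  updated: d(CDT,Q)=34
3. join CDT+Q (d=34) ⇒ CDQT; edges |CDT|=19/4, |Q|=17
final tree: ((C:49/4,(D:8,T:8):17/4):19/4,Q:17)
total length: 217/4

C,DT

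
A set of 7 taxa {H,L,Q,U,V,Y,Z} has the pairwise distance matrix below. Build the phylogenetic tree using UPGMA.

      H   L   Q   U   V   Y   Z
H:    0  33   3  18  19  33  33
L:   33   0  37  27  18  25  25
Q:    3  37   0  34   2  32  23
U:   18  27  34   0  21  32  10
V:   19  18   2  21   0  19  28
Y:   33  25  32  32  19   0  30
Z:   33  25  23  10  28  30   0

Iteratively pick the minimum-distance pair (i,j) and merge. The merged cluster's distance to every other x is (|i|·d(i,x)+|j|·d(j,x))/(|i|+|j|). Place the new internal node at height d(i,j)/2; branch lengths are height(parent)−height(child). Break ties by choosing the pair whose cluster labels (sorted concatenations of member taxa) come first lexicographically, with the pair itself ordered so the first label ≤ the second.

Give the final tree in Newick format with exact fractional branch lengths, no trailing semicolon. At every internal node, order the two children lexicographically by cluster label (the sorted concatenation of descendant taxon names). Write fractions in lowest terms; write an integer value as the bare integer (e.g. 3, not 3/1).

iteration 1: select Q,V (d=2); attach at lengths (1, 1); label the merged cluster QV
  updated: d(H,QV)=11, d(L,QV)=55/2, d(QV,U)=55/2, d(QV,Y)=51/2, d(QV,Z)=51/2
iteration 2: select U,Z (d=10); attach at lengths (5, 5); label the merged cluster UZ
  updated: d(H,UZ)=51/2, d(L,UZ)=26, d(QV,UZ)=53/2, d(UZ,Y)=31
iteration 3: select H,QV (d=11); attach at lengths (11/2, 9/2); label the merged cluster HQV
  updated: d(HQV,L)=88/3, d(HQV,UZ)=157/6, d(HQV,Y)=28
iteration 4: select L,Y (d=25); attach at lengths (25/2, 25/2); label the merged cluster LY
  updated: d(HQV,LY)=86/3, d(LY,UZ)=57/2
iteration 5: select HQV,UZ (d=157/6); attach at lengths (91/12, 97/12); label the merged cluster HQUVZ
  updated: d(HQUVZ,LY)=143/5
iteration 6: select HQUVZ,LY (d=143/5); attach at lengths (73/60, 9/5); label the merged cluster HLQUVYZ
final tree: (((H:11/2,(Q:1,V:1):9/2):91/12,(U:5,Z:5):97/12):73/60,(L:25/2,Y:25/2):9/5)
total length: 3941/60

(((H:11/2,(Q:1,V:1):9/2):91/12,(U:5,Z:5):97/12):73/60,(L:25/2,Y:25/2):9/5)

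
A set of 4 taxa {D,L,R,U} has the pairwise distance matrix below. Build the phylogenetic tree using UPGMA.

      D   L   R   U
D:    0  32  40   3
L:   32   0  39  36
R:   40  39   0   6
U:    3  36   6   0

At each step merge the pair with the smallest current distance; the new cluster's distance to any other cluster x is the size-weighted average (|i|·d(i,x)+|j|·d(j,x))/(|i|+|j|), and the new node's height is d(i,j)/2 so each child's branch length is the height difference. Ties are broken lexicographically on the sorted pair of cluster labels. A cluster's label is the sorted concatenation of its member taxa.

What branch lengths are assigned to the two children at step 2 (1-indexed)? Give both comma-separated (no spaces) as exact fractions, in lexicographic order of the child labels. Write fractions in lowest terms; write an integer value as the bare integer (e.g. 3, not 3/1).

10,23/2

iteration 1: select D,U (d=3); attach at lengths (3/2, 3/2); label the merged cluster DU
  updated: d(DU,L)=34, d(DU,R)=23
iteration 2: select DU,R (d=23); attach at lengths (10, 23/2); label the merged cluster DRU
  updated: d(DRU,L)=107/3
iteration 3: select DRU,L (d=107/3); attach at lengths (19/3, 107/6); label the merged cluster DLRU
final tree: (((D:3/2,U:3/2):10,R:23/2):19/3,L:107/6)
total length: 146/3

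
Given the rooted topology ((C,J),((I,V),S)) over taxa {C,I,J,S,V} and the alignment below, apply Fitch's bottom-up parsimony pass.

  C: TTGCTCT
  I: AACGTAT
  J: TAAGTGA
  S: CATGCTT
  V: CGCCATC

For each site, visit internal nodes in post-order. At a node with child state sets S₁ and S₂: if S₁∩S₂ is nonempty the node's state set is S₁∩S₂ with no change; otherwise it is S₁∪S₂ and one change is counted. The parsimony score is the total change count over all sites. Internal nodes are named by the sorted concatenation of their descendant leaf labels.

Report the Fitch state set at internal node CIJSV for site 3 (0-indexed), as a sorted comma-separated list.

site 0, node CJ: C={T} ∩ J={T} → {T} (+0)
site 0, node IV: I={A} ∪ V={C} → {A,C} (+1)
site 0, node ISV: IV={A,C} ∩ S={C} → {C} (+0)
site 0, node CIJSV: CJ={T} ∪ ISV={C} → {C,T} (+1)
site 1, node CJ: C={T} ∪ J={A} → {A,T} (+1)
site 1, node IV: I={A} ∪ V={G} → {A,G} (+1)
site 1, node ISV: IV={A,G} ∩ S={A} → {A} (+0)
site 1, node CIJSV: CJ={A,T} ∩ ISV={A} → {A} (+0)
site 2, node CJ: C={G} ∪ J={A} → {A,G} (+1)
site 2, node IV: I={C} ∩ V={C} → {C} (+0)
site 2, node ISV: IV={C} ∪ S={T} → {C,T} (+1)
site 2, node CIJSV: CJ={A,G} ∪ ISV={C,T} → {A,C,G,T} (+1)
site 3, node CJ: C={C} ∪ J={G} → {C,G} (+1)
site 3, node IV: I={G} ∪ V={C} → {C,G} (+1)
site 3, node ISV: IV={C,G} ∩ S={G} → {G} (+0)
site 3, node CIJSV: CJ={C,G} ∩ ISV={G} → {G} (+0)
site 4, node CJ: C={T} ∩ J={T} → {T} (+0)
site 4, node IV: I={T} ∪ V={A} → {A,T} (+1)
site 4, node ISV: IV={A,T} ∪ S={C} → {A,C,T} (+1)
site 4, node CIJSV: CJ={T} ∩ ISV={A,C,T} → {T} (+0)
site 5, node CJ: C={C} ∪ J={G} → {C,G} (+1)
site 5, node IV: I={A} ∪ V={T} → {A,T} (+1)
site 5, node ISV: IV={A,T} ∩ S={T} → {T} (+0)
site 5, node CIJSV: CJ={C,G} ∪ ISV={T} → {C,G,T} (+1)
site 6, node CJ: C={T} ∪ J={A} → {A,T} (+1)
site 6, node IV: I={T} ∪ V={C} → {C,T} (+1)
site 6, node ISV: IV={C,T} ∩ S={T} → {T} (+0)
site 6, node CIJSV: CJ={A,T} ∩ ISV={T} → {T} (+0)
per-site changes: [2, 2, 3, 2, 2, 3, 2]; total = 16

G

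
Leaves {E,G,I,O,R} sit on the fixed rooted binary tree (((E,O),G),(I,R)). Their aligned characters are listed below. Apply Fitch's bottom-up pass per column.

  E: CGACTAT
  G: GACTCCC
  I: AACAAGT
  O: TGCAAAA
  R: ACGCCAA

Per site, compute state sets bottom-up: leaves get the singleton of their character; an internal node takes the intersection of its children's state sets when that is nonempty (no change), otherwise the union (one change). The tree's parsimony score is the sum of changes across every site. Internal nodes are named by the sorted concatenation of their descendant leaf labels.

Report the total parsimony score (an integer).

EO@0: {C} ∪ {T} = {C,T} (union, +1)
EGO@0: {C,T} ∪ {G} = {C,G,T} (union, +1)
IR@0: {A} ∩ {A} = {A} (intersection, +0)
EGIOR@0: {C,G,T} ∪ {A} = {A,C,G,T} (union, +1)
EO@1: {G} ∩ {G} = {G} (intersection, +0)
EGO@1: {G} ∪ {A} = {A,G} (union, +1)
IR@1: {A} ∪ {C} = {A,C} (union, +1)
EGIOR@1: {A,G} ∩ {A,C} = {A} (intersection, +0)
EO@2: {A} ∪ {C} = {A,C} (union, +1)
EGO@2: {A,C} ∩ {C} = {C} (intersection, +0)
IR@2: {C} ∪ {G} = {C,G} (union, +1)
EGIOR@2: {C} ∩ {C,G} = {C} (intersection, +0)
EO@3: {C} ∪ {A} = {A,C} (union, +1)
EGO@3: {A,C} ∪ {T} = {A,C,T} (union, +1)
IR@3: {A} ∪ {C} = {A,C} (union, +1)
EGIOR@3: {A,C,T} ∩ {A,C} = {A,C} (intersection, +0)
EO@4: {T} ∪ {A} = {A,T} (union, +1)
EGO@4: {A,T} ∪ {C} = {A,C,T} (union, +1)
IR@4: {A} ∪ {C} = {A,C} (union, +1)
EGIOR@4: {A,C,T} ∩ {A,C} = {A,C} (intersection, +0)
EO@5: {A} ∩ {A} = {A} (intersection, +0)
EGO@5: {A} ∪ {C} = {A,C} (union, +1)
IR@5: {G} ∪ {A} = {A,G} (union, +1)
EGIOR@5: {A,C} ∩ {A,G} = {A} (intersection, +0)
EO@6: {T} ∪ {A} = {A,T} (union, +1)
EGO@6: {A,T} ∪ {C} = {A,C,T} (union, +1)
IR@6: {T} ∪ {A} = {A,T} (union, +1)
EGIOR@6: {A,C,T} ∩ {A,T} = {A,T} (intersection, +0)
per-site changes: [3, 2, 2, 3, 3, 2, 3]; total = 18

18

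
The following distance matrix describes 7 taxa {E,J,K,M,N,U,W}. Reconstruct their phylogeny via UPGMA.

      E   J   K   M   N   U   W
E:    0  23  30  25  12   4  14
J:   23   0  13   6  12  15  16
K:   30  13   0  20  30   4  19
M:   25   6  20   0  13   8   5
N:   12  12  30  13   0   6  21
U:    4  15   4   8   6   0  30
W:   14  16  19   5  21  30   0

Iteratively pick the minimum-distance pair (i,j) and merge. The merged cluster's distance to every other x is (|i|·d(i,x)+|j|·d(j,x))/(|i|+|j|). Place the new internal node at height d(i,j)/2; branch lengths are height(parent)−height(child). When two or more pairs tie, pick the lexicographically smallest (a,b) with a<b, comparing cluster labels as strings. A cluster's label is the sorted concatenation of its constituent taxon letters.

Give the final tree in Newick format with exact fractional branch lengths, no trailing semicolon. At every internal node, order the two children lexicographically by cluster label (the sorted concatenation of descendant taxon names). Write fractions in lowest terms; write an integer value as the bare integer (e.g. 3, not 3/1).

iteration 1: select E,U (d=4); attach at lengths (2, 2); label the merged cluster EU
  updated: d(EU,J)=19, d(EU,K)=17, d(EU,M)=33/2, d(EU,N)=9, d(EU,W)=22
iteration 2: select M,W (d=5); attach at lengths (5/2, 5/2); label the merged cluster MW
  updated: d(EU,MW)=77/4, d(J,MW)=11, d(K,MW)=39/2, d(MW,N)=17
iteration 3: select EU,N (d=9); attach at lengths (5/2, 9/2); label the merged cluster ENU
  updated: d(ENU,J)=50/3, d(ENU,K)=64/3, d(ENU,MW)=37/2
iteration 4: select J,MW (d=11); attach at lengths (11/2, 3); label the merged cluster JMW
  updated: d(ENU,JMW)=161/9, d(JMW,K)=52/3
iteration 5: select JMW,K (d=52/3); attach at lengths (19/6, 26/3); label the merged cluster JKMW
  updated: d(ENU,JKMW)=75/4
iteration 6: select ENU,JKMW (d=75/4); attach at lengths (39/8, 17/24); label the merged cluster EJKMNUW
final tree: (((E:2,U:2):5/2,N:9/2):39/8,((J:11/2,(M:5/2,W:5/2):3):19/6,K:26/3):17/24)
total length: 503/12

(((E:2,U:2):5/2,N:9/2):39/8,((J:11/2,(M:5/2,W:5/2):3):19/6,K:26/3):17/24)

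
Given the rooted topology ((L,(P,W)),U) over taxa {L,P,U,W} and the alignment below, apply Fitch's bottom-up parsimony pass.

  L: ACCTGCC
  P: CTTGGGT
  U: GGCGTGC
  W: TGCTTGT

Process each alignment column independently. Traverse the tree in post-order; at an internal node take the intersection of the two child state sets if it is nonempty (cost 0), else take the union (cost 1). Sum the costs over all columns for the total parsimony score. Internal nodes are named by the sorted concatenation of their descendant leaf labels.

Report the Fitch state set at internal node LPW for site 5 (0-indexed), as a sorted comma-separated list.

C,G

site 0, node PW: P={C} ∪ W={T} → {C,T} (+1)
site 0, node LPW: L={A} ∪ PW={C,T} → {A,C,T} (+1)
site 0, node LPUW: LPW={A,C,T} ∪ U={G} → {A,C,G,T} (+1)
site 1, node PW: P={T} ∪ W={G} → {G,T} (+1)
site 1, node LPW: L={C} ∪ PW={G,T} → {C,G,T} (+1)
site 1, node LPUW: LPW={C,G,T} ∩ U={G} → {G} (+0)
site 2, node PW: P={T} ∪ W={C} → {C,T} (+1)
site 2, node LPW: L={C} ∩ PW={C,T} → {C} (+0)
site 2, node LPUW: LPW={C} ∩ U={C} → {C} (+0)
site 3, node PW: P={G} ∪ W={T} → {G,T} (+1)
site 3, node LPW: L={T} ∩ PW={G,T} → {T} (+0)
site 3, node LPUW: LPW={T} ∪ U={G} → {G,T} (+1)
site 4, node PW: P={G} ∪ W={T} → {G,T} (+1)
site 4, node LPW: L={G} ∩ PW={G,T} → {G} (+0)
site 4, node LPUW: LPW={G} ∪ U={T} → {G,T} (+1)
site 5, node PW: P={G} ∩ W={G} → {G} (+0)
site 5, node LPW: L={C} ∪ PW={G} → {C,G} (+1)
site 5, node LPUW: LPW={C,G} ∩ U={G} → {G} (+0)
site 6, node PW: P={T} ∩ W={T} → {T} (+0)
site 6, node LPW: L={C} ∪ PW={T} → {C,T} (+1)
site 6, node LPUW: LPW={C,T} ∩ U={C} → {C} (+0)
per-site changes: [3, 2, 1, 2, 2, 1, 1]; total = 12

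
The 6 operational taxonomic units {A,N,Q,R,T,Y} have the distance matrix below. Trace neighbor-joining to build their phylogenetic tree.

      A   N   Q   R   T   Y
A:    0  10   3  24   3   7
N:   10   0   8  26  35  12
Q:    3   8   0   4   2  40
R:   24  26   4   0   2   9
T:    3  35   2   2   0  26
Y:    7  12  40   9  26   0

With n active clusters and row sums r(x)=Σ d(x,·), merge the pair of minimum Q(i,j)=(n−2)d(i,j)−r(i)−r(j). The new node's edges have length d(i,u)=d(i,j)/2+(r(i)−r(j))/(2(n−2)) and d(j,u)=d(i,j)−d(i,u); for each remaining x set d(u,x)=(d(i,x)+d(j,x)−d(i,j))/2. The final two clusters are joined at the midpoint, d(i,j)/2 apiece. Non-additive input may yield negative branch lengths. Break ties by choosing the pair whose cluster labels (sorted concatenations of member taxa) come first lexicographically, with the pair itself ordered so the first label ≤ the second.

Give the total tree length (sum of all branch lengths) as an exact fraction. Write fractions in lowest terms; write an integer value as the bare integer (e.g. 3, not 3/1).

step 1: merge (N,Y) at d=12, Q=-137; branch lengths N→45/8, Y→51/8; new cluster NY
  updated: d(A,NY)=5/2, d(NY,Q)=18, d(NY,R)=23/2, d(NY,T)=49/2
step 2: merge (A,NY) at d=5/2, Q=-163/2; branch lengths A→-11/4, NY→21/4; new cluster ANY
  updated: d(ANY,Q)=37/4, d(ANY,R)=33/2, d(ANY,T)=25/2
step 3: merge (ANY,Q) at d=37/4, Q=-35; branch lengths ANY→83/8, Q→-9/8; new cluster ANQY
  updated: d(ANQY,R)=45/8, d(ANQY,T)=21/8
step 4: merge (ANQY,R) at d=45/8, Q=-41/4; branch lengths ANQY→25/8, R→5/2; new cluster ANQRY
  updated: d(ANQRY,T)=-1/2
step 5: merge (ANQRY,T) at d=-1/2; branch lengths ANQRY→-1/4, T→-1/4; new cluster ANQRTY
final tree: ((((A:-11/4,(N:45/8,Y:51/8):21/4):83/8,Q:-9/8):25/8,R:5/2):-1/4,T:-1/4)
total length: 231/8

231/8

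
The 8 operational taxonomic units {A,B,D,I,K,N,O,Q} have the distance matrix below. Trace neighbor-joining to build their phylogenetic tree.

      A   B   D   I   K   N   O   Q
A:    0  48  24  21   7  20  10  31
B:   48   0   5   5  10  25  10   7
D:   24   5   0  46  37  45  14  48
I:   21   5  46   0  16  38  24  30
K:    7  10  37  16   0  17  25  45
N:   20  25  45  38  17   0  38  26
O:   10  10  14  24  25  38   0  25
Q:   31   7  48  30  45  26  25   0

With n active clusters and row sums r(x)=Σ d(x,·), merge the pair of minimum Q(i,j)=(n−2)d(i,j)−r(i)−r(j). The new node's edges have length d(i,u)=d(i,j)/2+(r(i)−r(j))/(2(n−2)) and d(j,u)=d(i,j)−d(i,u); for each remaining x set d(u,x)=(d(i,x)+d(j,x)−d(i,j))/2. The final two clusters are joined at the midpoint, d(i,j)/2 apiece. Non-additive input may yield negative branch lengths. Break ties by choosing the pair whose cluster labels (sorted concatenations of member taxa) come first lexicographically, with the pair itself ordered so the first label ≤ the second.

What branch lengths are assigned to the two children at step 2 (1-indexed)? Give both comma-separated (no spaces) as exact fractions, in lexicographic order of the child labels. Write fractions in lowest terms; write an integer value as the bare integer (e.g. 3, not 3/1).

step 1: merge (B,D) at d=5, Q=-299; branch lengths B→-79/12, D→139/12; new cluster BD
  updated: d(A,BD)=67/2, d(BD,I)=23, d(BD,K)=21, d(BD,N)=65/2, d(BD,O)=19/2, d(BD,Q)=25
step 2: merge (BD,O) at d=19/2, Q=-457/2; branch lengths BD→121/20, O→69/20; new cluster BDO
  updated: d(A,BDO)=17, d(BDO,I)=75/4, d(BDO,K)=73/4, d(BDO,N)=61/2, d(BDO,Q)=81/4
step 3: merge (N,Q) at d=26, Q=-719/4; branch lengths N→333/32, Q→499/32; new cluster NQ
  updated: d(A,NQ)=25/2, d(BDO,NQ)=99/8, d(I,NQ)=21, d(K,NQ)=18
step 4: merge (A,K) at d=7, Q=-383/4; branch lengths A→77/24, K→91/24; new cluster AK
  updated: d(AK,BDO)=113/8, d(AK,I)=15, d(AK,NQ)=47/4
step 5: merge (AK,I) at d=15, Q=-525/8; branch lengths AK→129/32, I→351/32; new cluster AIK
  updated: d(AIK,BDO)=143/16, d(AIK,NQ)=71/8
step 6: merge (AIK,BDO) at d=143/16, Q=-483/16; branch lengths AIK→87/32, BDO→199/32; new cluster ABDIKO
  updated: d(ABDIKO,NQ)=197/32
step 7: merge (ABDIKO,NQ) at d=197/32; branch lengths ABDIKO→197/64, NQ→197/64; new cluster ABDIKNOQ
final tree: ((((A:77/24,K:91/24):129/32,I:351/32):87/32,((B:-79/12,D:139/12):121/20,O:69/20):199/32):197/64,(N:333/32,Q:499/32):197/64)
total length: 2483/32

121/20,69/20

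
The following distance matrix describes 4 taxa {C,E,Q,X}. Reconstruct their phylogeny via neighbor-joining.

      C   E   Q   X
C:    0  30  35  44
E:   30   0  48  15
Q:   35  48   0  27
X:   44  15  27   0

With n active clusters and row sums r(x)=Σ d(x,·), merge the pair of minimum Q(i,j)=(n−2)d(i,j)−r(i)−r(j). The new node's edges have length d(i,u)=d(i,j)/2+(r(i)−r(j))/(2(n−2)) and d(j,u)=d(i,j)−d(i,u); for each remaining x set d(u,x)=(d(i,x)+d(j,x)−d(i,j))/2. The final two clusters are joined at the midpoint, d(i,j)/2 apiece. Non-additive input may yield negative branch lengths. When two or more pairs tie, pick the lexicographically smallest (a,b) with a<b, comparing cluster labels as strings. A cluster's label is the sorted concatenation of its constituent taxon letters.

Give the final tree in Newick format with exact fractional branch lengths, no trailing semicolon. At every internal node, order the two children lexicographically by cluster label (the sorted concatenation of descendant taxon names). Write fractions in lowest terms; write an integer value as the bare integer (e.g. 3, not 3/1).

(((C:69/4,Q:71/4):49/4,E:37/4):23/8,X:23/8)

1. join C+Q (d=35, Q=-149) ⇒ CQ; edges |C|=69/4, |Q|=71/4
  updated: d(CQ,E)=43/2, d(CQ,X)=18
2. join CQ+E (d=43/2, Q=-109/2) ⇒ CEQ; edges |CQ|=49/4, |E|=37/4
  updated: d(CEQ,X)=23/4
3. join CEQ+X (d=23/4) ⇒ CEQX; edges |CEQ|=23/8, |X|=23/8
final tree: (((C:69/4,Q:71/4):49/4,E:37/4):23/8,X:23/8)
total length: 249/4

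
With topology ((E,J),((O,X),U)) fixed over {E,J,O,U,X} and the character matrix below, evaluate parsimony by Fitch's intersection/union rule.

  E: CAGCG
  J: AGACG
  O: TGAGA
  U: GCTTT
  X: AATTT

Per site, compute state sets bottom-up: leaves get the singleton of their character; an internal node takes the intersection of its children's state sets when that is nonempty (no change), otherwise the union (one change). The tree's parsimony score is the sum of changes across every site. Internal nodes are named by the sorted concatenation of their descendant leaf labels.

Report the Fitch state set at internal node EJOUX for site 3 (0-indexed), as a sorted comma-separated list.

C,T

EJ@0: {C} ∪ {A} = {A,C} (union, +1)
OX@0: {T} ∪ {A} = {A,T} (union, +1)
OUX@0: {A,T} ∪ {G} = {A,G,T} (union, +1)
EJOUX@0: {A,C} ∩ {A,G,T} = {A} (intersection, +0)
EJ@1: {A} ∪ {G} = {A,G} (union, +1)
OX@1: {G} ∪ {A} = {A,G} (union, +1)
OUX@1: {A,G} ∪ {C} = {A,C,G} (union, +1)
EJOUX@1: {A,G} ∩ {A,C,G} = {A,G} (intersection, +0)
EJ@2: {G} ∪ {A} = {A,G} (union, +1)
OX@2: {A} ∪ {T} = {A,T} (union, +1)
OUX@2: {A,T} ∩ {T} = {T} (intersection, +0)
EJOUX@2: {A,G} ∪ {T} = {A,G,T} (union, +1)
EJ@3: {C} ∩ {C} = {C} (intersection, +0)
OX@3: {G} ∪ {T} = {G,T} (union, +1)
OUX@3: {G,T} ∩ {T} = {T} (intersection, +0)
EJOUX@3: {C} ∪ {T} = {C,T} (union, +1)
EJ@4: {G} ∩ {G} = {G} (intersection, +0)
OX@4: {A} ∪ {T} = {A,T} (union, +1)
OUX@4: {A,T} ∩ {T} = {T} (intersection, +0)
EJOUX@4: {G} ∪ {T} = {G,T} (union, +1)
per-site changes: [3, 3, 3, 2, 2]; total = 13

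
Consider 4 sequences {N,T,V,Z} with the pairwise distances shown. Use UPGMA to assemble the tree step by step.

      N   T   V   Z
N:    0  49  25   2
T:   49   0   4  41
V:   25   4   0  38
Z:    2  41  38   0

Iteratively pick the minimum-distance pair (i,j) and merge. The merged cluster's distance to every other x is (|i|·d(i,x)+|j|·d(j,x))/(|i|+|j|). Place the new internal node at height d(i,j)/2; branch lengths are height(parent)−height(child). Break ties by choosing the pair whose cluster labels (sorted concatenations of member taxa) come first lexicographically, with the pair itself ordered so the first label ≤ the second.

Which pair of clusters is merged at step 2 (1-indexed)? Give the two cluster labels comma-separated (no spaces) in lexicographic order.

iteration 1: select N,Z (d=2); attach at lengths (1, 1); label the merged cluster NZ
  updated: d(NZ,T)=45, d(NZ,V)=63/2
iteration 2: select T,V (d=4); attach at lengths (2, 2); label the merged cluster TV
  updated: d(NZ,TV)=153/4
iteration 3: select NZ,TV (d=153/4); attach at lengths (145/8, 137/8); label the merged cluster NTVZ
final tree: ((N:1,Z:1):145/8,(T:2,V:2):137/8)
total length: 165/4

T,V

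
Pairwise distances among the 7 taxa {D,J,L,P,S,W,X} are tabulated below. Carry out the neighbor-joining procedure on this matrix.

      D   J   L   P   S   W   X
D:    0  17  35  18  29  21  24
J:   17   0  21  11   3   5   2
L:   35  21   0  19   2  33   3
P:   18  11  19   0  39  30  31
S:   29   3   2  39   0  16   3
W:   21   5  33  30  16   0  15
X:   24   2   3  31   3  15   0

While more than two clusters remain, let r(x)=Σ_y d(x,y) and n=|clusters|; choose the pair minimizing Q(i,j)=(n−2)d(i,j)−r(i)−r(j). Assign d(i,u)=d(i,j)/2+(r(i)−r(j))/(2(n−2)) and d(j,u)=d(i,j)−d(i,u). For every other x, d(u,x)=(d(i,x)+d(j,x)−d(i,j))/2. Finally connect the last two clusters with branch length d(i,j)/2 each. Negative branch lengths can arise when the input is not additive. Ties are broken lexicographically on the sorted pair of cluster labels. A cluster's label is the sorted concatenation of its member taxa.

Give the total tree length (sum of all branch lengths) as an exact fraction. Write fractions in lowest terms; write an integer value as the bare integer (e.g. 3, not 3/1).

iteration 1: select D,P (d=18, Q=-202); attach at lengths (43/5, 47/5); label the merged cluster DP
  updated: d(DP,J)=5, d(DP,L)=18, d(DP,S)=25, d(DP,W)=33/2, d(DP,X)=37/2
iteration 2: select L,S (d=2, Q=-118); attach at lengths (9/2, -5/2); label the merged cluster LS
  updated: d(DP,LS)=41/2, d(J,LS)=11, d(LS,W)=47/2, d(LS,X)=2
iteration 3: select LS,X (d=2, Q=-177/2); attach at lengths (17/4, -9/4); label the merged cluster LSX
  updated: d(DP,LSX)=37/2, d(J,LSX)=11/2, d(LSX,W)=73/4
iteration 4: select DP,W (d=33/2, Q=-187/4); attach at lengths (133/16, 131/16); label the merged cluster DPW
  updated: d(DPW,J)=-13/4, d(DPW,LSX)=81/8
iteration 5: select DPW,J (d=-13/4, Q=-99/8); attach at lengths (11/16, -63/16); label the merged cluster DJPW
  updated: d(DJPW,LSX)=151/16
iteration 6: select DJPW,LSX (d=151/16); attach at lengths (151/32, 151/32); label the merged cluster DJLPSWX
final tree: ((((D:43/5,P:47/5):133/16,W:131/16):11/16,J:-63/16):151/32,((L:9/2,S:-5/2):17/4,X:-9/4):151/32)
total length: 715/16

715/16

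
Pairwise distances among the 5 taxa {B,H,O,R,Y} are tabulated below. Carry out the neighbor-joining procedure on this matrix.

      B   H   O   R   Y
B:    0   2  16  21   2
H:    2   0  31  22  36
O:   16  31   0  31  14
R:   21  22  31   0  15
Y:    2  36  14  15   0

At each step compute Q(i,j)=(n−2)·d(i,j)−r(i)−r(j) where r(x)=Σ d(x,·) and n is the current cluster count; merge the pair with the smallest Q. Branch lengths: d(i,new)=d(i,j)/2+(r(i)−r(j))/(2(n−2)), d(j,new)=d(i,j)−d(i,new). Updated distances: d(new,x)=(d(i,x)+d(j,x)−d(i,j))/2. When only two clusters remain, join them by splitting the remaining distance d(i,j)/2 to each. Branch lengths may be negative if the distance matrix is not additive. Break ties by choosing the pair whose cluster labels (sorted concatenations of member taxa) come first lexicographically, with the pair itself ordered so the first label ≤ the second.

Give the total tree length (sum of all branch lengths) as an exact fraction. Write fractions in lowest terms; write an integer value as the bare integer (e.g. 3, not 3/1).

327/8

iteration 1: select B,H (d=2, Q=-126); attach at lengths (-22/3, 28/3); label the merged cluster BH
  updated: d(BH,O)=45/2, d(BH,R)=41/2, d(BH,Y)=18
iteration 2: select BH,R (d=41/2, Q=-173/2); attach at lengths (71/8, 93/8); label the merged cluster BHR
  updated: d(BHR,O)=33/2, d(BHR,Y)=25/4
iteration 3: select BHR,O (d=33/2, Q=-147/4); attach at lengths (35/8, 97/8); label the merged cluster BHOR
  updated: d(BHOR,Y)=15/8
iteration 4: select BHOR,Y (d=15/8); attach at lengths (15/16, 15/16); label the merged cluster BHORY
final tree: ((((B:-22/3,H:28/3):71/8,R:93/8):35/8,O:97/8):15/16,Y:15/16)
total length: 327/8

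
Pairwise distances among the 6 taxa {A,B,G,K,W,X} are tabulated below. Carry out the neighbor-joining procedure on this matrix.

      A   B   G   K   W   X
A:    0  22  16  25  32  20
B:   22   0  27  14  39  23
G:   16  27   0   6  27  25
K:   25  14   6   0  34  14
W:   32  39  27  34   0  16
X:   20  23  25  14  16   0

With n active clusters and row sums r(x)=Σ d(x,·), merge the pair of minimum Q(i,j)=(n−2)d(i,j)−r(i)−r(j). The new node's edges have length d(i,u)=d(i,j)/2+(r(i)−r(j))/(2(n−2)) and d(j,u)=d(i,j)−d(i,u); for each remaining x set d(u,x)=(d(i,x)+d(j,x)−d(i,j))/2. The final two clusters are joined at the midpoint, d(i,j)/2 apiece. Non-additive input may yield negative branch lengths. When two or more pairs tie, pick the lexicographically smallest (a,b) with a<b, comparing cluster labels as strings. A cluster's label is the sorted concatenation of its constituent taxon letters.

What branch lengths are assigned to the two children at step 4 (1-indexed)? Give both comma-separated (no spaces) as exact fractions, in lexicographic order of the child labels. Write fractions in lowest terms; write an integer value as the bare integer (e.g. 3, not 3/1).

11/8,97/8

step 1: merge (W,X) at d=16, Q=-182; branch lengths W→57/4, X→7/4; new cluster WX
  updated: d(A,WX)=18, d(B,WX)=23, d(G,WX)=18, d(K,WX)=16
step 2: merge (G,K) at d=6, Q=-110; branch lengths G→4, K→2; new cluster GK
  updated: d(A,GK)=35/2, d(B,GK)=35/2, d(GK,WX)=14
step 3: merge (A,WX) at d=18, Q=-153/2; branch lengths A→77/8, WX→67/8; new cluster AWX
  updated: d(AWX,B)=27/2, d(AWX,GK)=27/4
step 4: merge (AWX,B) at d=27/2, Q=-151/4; branch lengths AWX→11/8, B→97/8; new cluster ABWX
  updated: d(ABWX,GK)=43/8
step 5: merge (ABWX,GK) at d=43/8; branch lengths ABWX→43/16, GK→43/16; new cluster ABGKWX
final tree: (((A:77/8,(W:57/4,X:7/4):67/8):11/8,B:97/8):43/16,(G:4,K:2):43/16)
total length: 471/8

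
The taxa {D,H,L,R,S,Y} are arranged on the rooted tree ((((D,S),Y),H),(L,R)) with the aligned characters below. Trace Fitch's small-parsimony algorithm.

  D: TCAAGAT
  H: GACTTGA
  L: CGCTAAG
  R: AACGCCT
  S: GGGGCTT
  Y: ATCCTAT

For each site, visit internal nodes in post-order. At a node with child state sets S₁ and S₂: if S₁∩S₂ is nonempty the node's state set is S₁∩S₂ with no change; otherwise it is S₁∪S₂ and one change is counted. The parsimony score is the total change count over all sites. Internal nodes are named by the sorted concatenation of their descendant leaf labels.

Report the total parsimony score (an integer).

DS@0: {T} ∪ {G} = {G,T} (union, +1)
DSY@0: {G,T} ∪ {A} = {A,G,T} (union, +1)
DHSY@0: {A,G,T} ∩ {G} = {G} (intersection, +0)
LR@0: {C} ∪ {A} = {A,C} (union, +1)
DHLRSY@0: {G} ∪ {A,C} = {A,C,G} (union, +1)
DS@1: {C} ∪ {G} = {C,G} (union, +1)
DSY@1: {C,G} ∪ {T} = {C,G,T} (union, +1)
DHSY@1: {C,G,T} ∪ {A} = {A,C,G,T} (union, +1)
LR@1: {G} ∪ {A} = {A,G} (union, +1)
DHLRSY@1: {A,C,G,T} ∩ {A,G} = {A,G} (intersection, +0)
DS@2: {A} ∪ {G} = {A,G} (union, +1)
DSY@2: {A,G} ∪ {C} = {A,C,G} (union, +1)
DHSY@2: {A,C,G} ∩ {C} = {C} (intersection, +0)
LR@2: {C} ∩ {C} = {C} (intersection, +0)
DHLRSY@2: {C} ∩ {C} = {C} (intersection, +0)
DS@3: {A} ∪ {G} = {A,G} (union, +1)
DSY@3: {A,G} ∪ {C} = {A,C,G} (union, +1)
DHSY@3: {A,C,G} ∪ {T} = {A,C,G,T} (union, +1)
LR@3: {T} ∪ {G} = {G,T} (union, +1)
DHLRSY@3: {A,C,G,T} ∩ {G,T} = {G,T} (intersection, +0)
DS@4: {G} ∪ {C} = {C,G} (union, +1)
DSY@4: {C,G} ∪ {T} = {C,G,T} (union, +1)
DHSY@4: {C,G,T} ∩ {T} = {T} (intersection, +0)
LR@4: {A} ∪ {C} = {A,C} (union, +1)
DHLRSY@4: {T} ∪ {A,C} = {A,C,T} (union, +1)
DS@5: {A} ∪ {T} = {A,T} (union, +1)
DSY@5: {A,T} ∩ {A} = {A} (intersection, +0)
DHSY@5: {A} ∪ {G} = {A,G} (union, +1)
LR@5: {A} ∪ {C} = {A,C} (union, +1)
DHLRSY@5: {A,G} ∩ {A,C} = {A} (intersection, +0)
DS@6: {T} ∩ {T} = {T} (intersection, +0)
DSY@6: {T} ∩ {T} = {T} (intersection, +0)
DHSY@6: {T} ∪ {A} = {A,T} (union, +1)
LR@6: {G} ∪ {T} = {G,T} (union, +1)
DHLRSY@6: {A,T} ∩ {G,T} = {T} (intersection, +0)
per-site changes: [4, 4, 2, 4, 4, 3, 2]; total = 23

23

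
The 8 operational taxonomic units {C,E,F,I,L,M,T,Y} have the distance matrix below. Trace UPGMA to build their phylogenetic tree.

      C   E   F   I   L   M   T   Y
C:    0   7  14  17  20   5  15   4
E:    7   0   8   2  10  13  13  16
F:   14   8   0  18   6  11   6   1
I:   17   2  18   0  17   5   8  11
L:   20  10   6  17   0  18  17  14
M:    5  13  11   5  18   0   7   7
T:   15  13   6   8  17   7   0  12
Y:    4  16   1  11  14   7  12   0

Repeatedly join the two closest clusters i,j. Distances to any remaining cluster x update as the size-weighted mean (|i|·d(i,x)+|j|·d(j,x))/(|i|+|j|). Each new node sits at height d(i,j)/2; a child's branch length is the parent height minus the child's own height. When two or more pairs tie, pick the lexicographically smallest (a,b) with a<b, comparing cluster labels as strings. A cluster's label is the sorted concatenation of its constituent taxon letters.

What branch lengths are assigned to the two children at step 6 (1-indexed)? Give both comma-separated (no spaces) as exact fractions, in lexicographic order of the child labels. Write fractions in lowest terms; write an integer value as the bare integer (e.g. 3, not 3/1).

4/5,24/5

iteration 1: select F,Y (d=1); attach at lengths (1/2, 1/2); label the merged cluster FY
  updated: d(C,FY)=9, d(E,FY)=12, d(FY,I)=29/2, d(FY,L)=10, d(FY,M)=9, d(FY,T)=9
iteration 2: select E,I (d=2); attach at lengths (1, 1); label the merged cluster EI
  updated: d(C,EI)=12, d(EI,FY)=53/4, d(EI,L)=27/2, d(EI,M)=9, d(EI,T)=21/2
iteration 3: select C,M (d=5); attach at lengths (5/2, 5/2); label the merged cluster CM
  updated: d(CM,EI)=21/2, d(CM,FY)=9, d(CM,L)=19, d(CM,T)=11
iteration 4: select CM,FY (d=9); attach at lengths (2, 4); label the merged cluster CFMY
  updated: d(CFMY,EI)=95/8, d(CFMY,L)=29/2, d(CFMY,T)=10
iteration 5: select CFMY,T (d=10); attach at lengths (1/2, 5); label the merged cluster CFMTY
  updated: d(CFMTY,EI)=58/5, d(CFMTY,L)=15
iteration 6: select CFMTY,EI (d=58/5); attach at lengths (4/5, 24/5); label the merged cluster CEFIMTY
  updated: d(CEFIMTY,L)=102/7
iteration 7: select CEFIMTY,L (d=102/7); attach at lengths (52/35, 51/7); label the merged cluster CEFILMTY
final tree: (((((C:5/2,M:5/2):2,(F:1/2,Y:1/2):4):1/2,T:5):4/5,(E:1,I:1):24/5):52/35,L:51/7)
total length: 2371/70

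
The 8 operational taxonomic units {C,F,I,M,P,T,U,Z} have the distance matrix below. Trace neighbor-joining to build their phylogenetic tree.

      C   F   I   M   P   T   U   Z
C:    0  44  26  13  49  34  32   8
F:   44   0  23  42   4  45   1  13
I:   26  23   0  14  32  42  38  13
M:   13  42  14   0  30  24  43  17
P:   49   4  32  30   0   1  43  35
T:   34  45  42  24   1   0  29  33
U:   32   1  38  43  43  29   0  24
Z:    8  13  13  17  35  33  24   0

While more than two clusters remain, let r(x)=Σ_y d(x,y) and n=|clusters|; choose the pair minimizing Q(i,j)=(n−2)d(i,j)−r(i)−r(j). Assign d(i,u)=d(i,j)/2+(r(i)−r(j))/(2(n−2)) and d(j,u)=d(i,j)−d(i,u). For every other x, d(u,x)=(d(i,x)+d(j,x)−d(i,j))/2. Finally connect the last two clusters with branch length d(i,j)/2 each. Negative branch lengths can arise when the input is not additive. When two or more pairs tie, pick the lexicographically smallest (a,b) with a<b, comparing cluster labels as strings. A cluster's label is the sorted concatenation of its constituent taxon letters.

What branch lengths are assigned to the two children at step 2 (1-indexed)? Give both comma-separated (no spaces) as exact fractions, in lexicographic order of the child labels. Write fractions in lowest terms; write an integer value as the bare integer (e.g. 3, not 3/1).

1. join P+T (d=1, Q=-396) ⇒ PT; edges |P|=-2/3, |T|=5/3
  updated: d(C,PT)=41, d(F,PT)=24, d(I,PT)=73/2, d(M,PT)=53/2, d(PT,U)=71/2, d(PT,Z)=67/2
2. join F+U (d=1, Q=-631/2) ⇒ FU; edges |F|=-43/20, |U|=63/20
  updated: d(C,FU)=75/2, d(FU,I)=30, d(FU,M)=42, d(FU,PT)=117/4, d(FU,Z)=18
3. join FU+PT (d=117/4, Q=-413/2) ⇒ FPTU; edges |FU|=107/8, |PT|=127/8
  updated: d(C,FPTU)=197/8, d(FPTU,I)=149/8, d(FPTU,M)=157/8, d(FPTU,Z)=89/8
4. join C+Z (d=8, Q=-387/4) ⇒ CZ; edges |C|=31/4, |Z|=1/4
  updated: d(CZ,FPTU)=111/8, d(CZ,I)=31/2, d(CZ,M)=11
5. join CZ+FPTU (d=111/8, Q=-259/4) ⇒ CFPTUZ; edges |CZ|=4, |FPTU|=79/8
  updated: d(CFPTUZ,I)=81/8, d(CFPTUZ,M)=67/8
6. join CFPTUZ+I (d=81/8, Q=-65/2) ⇒ CFIPTUZ; edges |CFPTUZ|=9/4, |I|=63/8
  updated: d(CFIPTUZ,M)=49/8
7. join CFIPTUZ+M (d=49/8) ⇒ CFIMPTUZ; edges |CFIPTUZ|=49/16, |M|=49/16
final tree: ((((C:31/4,Z:1/4):4,((F:-43/20,U:63/20):107/8,(P:-2/3,T:5/3):127/8):79/8):9/4,I:63/8):49/16,M:49/16)
total length: 555/8

-43/20,63/20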